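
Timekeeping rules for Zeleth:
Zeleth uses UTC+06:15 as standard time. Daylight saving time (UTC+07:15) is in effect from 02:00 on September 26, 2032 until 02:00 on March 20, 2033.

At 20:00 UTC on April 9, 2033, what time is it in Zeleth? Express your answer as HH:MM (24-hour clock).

02:15

At the standard offset (UTC+06:15), 20:00 UTC + 6h15m = 02:15 Zeleth standard time (rolling into the next day, 10 April 2033).
The standard-time date in Zeleth, April 10, 2033, is outside the daylight-saving period (26 September 2032 – 20 March 2033), so Zeleth is on standard time, UTC+06:15.
20:00 UTC + 6h15m = 02:15 local (rolling into the next day, 10 April 2033).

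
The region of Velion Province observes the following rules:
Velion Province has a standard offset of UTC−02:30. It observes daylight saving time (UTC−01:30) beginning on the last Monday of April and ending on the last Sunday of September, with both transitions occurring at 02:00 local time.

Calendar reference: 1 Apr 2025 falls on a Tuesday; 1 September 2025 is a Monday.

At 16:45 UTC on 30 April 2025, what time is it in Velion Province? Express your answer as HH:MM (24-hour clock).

15:15

1 April 2025 is a Tuesday, so Mondays fall on 7, 14, 21, 28; the last is April 28.
1 September 2025 is a Monday, so Sundays fall on 7, 14, 21, 28; the last is September 28.
At the standard offset (UTC−02:30), 16:45 UTC − 2h30m = 14:15 Velion Province standard time.
Daylight saving runs 28 April – 28 September; the standard-time date in Velion Province, 30 April 2025, is inside that window, so Velion Province is at UTC−01:30.
16:45 UTC − 1h30m = 15:15 local.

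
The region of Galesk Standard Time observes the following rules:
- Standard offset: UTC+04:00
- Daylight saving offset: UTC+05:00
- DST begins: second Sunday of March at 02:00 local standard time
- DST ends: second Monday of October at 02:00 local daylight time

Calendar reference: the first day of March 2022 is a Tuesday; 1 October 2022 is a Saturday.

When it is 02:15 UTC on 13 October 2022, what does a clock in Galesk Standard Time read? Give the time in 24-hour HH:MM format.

06:15

1 March 2022 is a Tuesday, so the first Sunday is March 6 and the second is March 13.
1 October 2022 is a Saturday, so the first Monday is October 3 and the second is October 10.
At the standard offset (UTC+04:00), 02:15 UTC + 4h = 06:15 Galesk Standard Time standard time.
Daylight saving runs 13 March – 10 October; the standard-time date in Galesk Standard Time, 13 October 2022, is outside that window, so Galesk Standard Time is on standard time at UTC+04:00.
02:15 UTC + 4h = 06:15 local.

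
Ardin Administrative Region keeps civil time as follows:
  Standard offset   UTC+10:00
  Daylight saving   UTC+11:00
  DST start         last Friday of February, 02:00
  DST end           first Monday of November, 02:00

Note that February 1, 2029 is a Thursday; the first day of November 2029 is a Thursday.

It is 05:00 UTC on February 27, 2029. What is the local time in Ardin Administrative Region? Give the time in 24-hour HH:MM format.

16:00

1 February 2029 is a Thursday, so Fridays fall on 2, 9, 16, 23; the last is February 23.
1 November 2029 is a Thursday, so the first Monday is November 5.
At the standard offset (UTC+10:00), 05:00 UTC + 10h = 15:00 Ardin Administrative Region standard time.
The standard-time date in Ardin Administrative Region, February 27, 2029, lies within the daylight-saving period (23 February – 5 November), so Ardin Administrative Region is on daylight time, UTC+11:00.
05:00 UTC + 11h = 16:00 local.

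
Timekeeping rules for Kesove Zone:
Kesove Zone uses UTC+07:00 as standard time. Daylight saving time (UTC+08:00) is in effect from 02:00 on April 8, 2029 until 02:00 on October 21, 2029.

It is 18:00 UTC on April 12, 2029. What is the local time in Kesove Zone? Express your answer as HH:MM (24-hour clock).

At the standard offset (UTC+07:00), 18:00 UTC + 7h = 01:00 Kesove Zone standard time (rolling into the next day, 13 April 2029).
The standard-time date in Kesove Zone, April 13, 2029, falls between 8 April and 21 October, so daylight saving is in effect and Kesove Zone is at UTC+08:00.
18:00 UTC + 8h = 02:00 local (rolling into the next day, 13 April 2029).

02:00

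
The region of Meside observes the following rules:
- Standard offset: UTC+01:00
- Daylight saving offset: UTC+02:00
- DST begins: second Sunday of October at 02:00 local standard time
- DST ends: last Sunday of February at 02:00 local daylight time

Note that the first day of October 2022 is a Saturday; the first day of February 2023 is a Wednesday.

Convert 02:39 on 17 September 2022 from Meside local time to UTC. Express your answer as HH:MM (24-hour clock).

01:39

1 October 2022 is a Saturday, so the first Sunday is October 2 and the second is October 9.
1 February 2023 is a Wednesday, so Sundays fall on 5, 12, 19, 26; the last is February 26.
Daylight saving runs 9 October 2022 – 26 February 2023; 17 September 2022 is outside that window, so Meside is on standard time at UTC+01:00.
02:39 local − 1h = 01:39 UTC.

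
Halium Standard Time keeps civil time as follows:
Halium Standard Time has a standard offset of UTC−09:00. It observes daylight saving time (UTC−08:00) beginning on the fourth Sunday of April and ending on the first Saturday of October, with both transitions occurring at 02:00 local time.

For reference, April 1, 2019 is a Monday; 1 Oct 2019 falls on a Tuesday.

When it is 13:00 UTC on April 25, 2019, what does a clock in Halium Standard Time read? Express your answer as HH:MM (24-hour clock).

1 April 2019 is a Monday, so the first Sunday is April 7 and the fourth is April 28.
1 October 2019 is a Tuesday, so the first Saturday is October 5.
At the standard offset (UTC−09:00), 13:00 UTC − 9h = 04:00 Halium Standard Time standard time.
The standard-time date in Halium Standard Time, April 25, 2019, is outside the daylight-saving period (28 April – 5 October), so Halium Standard Time is on standard time, UTC−09:00.
13:00 UTC − 9h = 04:00 local.

04:00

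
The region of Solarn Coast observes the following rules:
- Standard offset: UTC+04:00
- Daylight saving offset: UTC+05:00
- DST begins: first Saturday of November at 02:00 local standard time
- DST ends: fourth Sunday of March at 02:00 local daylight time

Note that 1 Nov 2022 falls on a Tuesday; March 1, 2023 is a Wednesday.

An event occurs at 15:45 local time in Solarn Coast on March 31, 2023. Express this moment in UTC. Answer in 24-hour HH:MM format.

1 November 2022 is a Tuesday, so the first Saturday is November 5.
1 March 2023 is a Wednesday, so the first Sunday is March 5 and the fourth is March 26.
March 31, 2023 is outside the daylight-saving period (5 November 2022 – 26 March 2023), so Solarn Coast is on standard time, UTC+04:00.
15:45 local − 4h = 11:45 UTC.

11:45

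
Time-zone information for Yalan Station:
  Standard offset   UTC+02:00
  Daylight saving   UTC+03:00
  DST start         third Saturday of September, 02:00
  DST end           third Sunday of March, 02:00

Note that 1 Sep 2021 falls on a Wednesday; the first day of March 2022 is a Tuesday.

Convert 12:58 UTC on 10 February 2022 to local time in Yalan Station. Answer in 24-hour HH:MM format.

15:58

1 September 2021 is a Wednesday, so the first Saturday is September 4 and the third is September 18.
1 March 2022 is a Tuesday, so the first Sunday is March 6 and the third is March 20.
At the standard offset (UTC+02:00), 12:58 UTC + 2h = 14:58 Yalan Station standard time.
The standard-time date in Yalan Station, 10 February 2022, falls between 18 September 2021 and 20 March 2022, so daylight saving is in effect and Yalan Station is at UTC+03:00.
12:58 UTC + 3h = 15:58 local.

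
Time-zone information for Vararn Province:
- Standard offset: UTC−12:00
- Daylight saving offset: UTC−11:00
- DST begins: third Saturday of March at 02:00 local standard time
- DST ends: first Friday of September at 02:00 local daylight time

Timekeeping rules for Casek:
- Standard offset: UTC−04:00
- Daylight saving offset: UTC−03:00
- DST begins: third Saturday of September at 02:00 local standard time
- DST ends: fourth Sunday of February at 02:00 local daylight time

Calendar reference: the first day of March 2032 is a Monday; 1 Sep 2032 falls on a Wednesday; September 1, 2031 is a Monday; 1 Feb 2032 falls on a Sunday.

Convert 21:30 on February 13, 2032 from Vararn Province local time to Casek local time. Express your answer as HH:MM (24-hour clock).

1 March 2032 is a Monday, so the first Saturday is March 6 and the third is March 20.
1 September 2032 is a Wednesday, so the first Friday is September 3.
Daylight saving runs 20 March – 3 September; February 13, 2032 is outside that window, so Vararn Province is on standard time at UTC−12:00.
21:30 Vararn Province + 12h = 09:30 UTC (rolling into the next day, 14 February 2032).
1 September 2031 is a Monday, so the first Saturday is September 6 and the third is September 20.
1 February 2032 is a Sunday, so the first Sunday is February 1 and the fourth is February 22.
At the standard offset (UTC−04:00), 09:30 UTC − 4h = 05:30 Casek standard time.
The standard-time date in Casek, February 14, 2032, falls between 20 September 2031 and 22 February 2032, so daylight saving is in effect and Casek is at UTC−03:00.
09:30 UTC − 3h = 06:30 Casek.

06:30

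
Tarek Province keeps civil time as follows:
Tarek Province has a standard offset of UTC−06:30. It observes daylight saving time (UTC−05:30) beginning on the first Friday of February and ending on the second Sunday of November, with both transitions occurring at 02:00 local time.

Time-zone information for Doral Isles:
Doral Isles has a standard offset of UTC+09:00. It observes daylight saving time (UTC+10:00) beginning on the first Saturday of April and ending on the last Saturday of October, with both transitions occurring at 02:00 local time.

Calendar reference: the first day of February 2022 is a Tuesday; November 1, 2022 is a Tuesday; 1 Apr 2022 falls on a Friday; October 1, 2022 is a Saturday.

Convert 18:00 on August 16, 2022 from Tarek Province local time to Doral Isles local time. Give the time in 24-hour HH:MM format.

09:30

1 February 2022 is a Tuesday, so the first Friday is February 4.
1 November 2022 is a Tuesday, so the first Sunday is November 6 and the second is November 13.
August 16, 2022 falls between 4 February and 13 November, so daylight saving is in effect and Tarek Province is at UTC−05:30.
18:00 Tarek Province + 5h30m = 23:30 UTC.
1 April 2022 is a Friday, so the first Saturday is April 2.
1 October 2022 is a Saturday, so Saturdays fall on 1, 8, 15, 22, 29; the last is October 29.
At the standard offset (UTC+09:00), 23:30 UTC + 9h = 08:30 Doral Isles standard time (rolling into the next day, 17 August 2022).
Daylight saving runs 2 April – 29 October; the standard-time date in Doral Isles, August 17, 2022, is inside that window, so Doral Isles is at UTC+10:00.
23:30 UTC + 10h = 09:30 Doral Isles (rolling into the next day, 17 August 2022).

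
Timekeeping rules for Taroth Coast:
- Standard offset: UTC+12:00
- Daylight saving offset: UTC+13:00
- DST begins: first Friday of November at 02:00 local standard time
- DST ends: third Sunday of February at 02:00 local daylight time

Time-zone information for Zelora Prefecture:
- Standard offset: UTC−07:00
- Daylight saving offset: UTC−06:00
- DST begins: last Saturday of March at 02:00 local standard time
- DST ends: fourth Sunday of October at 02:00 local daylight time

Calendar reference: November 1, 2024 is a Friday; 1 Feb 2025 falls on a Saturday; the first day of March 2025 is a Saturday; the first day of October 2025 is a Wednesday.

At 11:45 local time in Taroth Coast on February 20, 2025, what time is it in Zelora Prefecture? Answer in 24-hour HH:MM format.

1 November 2024 is a Friday, so the first Friday is November 1.
1 February 2025 is a Saturday, so the first Sunday is February 2 and the third is February 16.
February 20, 2025 is outside the daylight-saving period (1 November 2024 – 16 February 2025), so Taroth Coast is on standard time, UTC+12:00.
11:45 Taroth Coast − 12h = 23:45 UTC (rolling into the previous day, 19 February 2025).
1 March 2025 is a Saturday, so Saturdays fall on 1, 8, 15, 22, 29; the last is March 29.
1 October 2025 is a Wednesday, so the first Sunday is October 5 and the fourth is October 26.
At the standard offset (UTC−07:00), 23:45 UTC − 7h = 16:45 Zelora Prefecture standard time.
The standard-time date in Zelora Prefecture, February 19, 2025, is outside the daylight-saving period (29 March – 26 October), so Zelora Prefecture is on standard time, UTC−07:00.
23:45 UTC − 7h = 16:45 Zelora Prefecture.

16:45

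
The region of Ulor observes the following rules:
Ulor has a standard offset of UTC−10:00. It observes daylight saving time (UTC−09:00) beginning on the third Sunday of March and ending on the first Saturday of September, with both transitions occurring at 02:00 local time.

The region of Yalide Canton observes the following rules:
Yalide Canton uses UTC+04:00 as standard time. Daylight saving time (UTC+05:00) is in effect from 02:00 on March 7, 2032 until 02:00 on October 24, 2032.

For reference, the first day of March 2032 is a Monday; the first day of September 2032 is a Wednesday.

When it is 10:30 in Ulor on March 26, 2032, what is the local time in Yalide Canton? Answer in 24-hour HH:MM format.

1 March 2032 is a Monday, so the first Sunday is March 7 and the third is March 21.
1 September 2032 is a Wednesday, so the first Saturday is September 4.
March 26, 2032 lies within the daylight-saving period (21 March – 4 September), so Ulor is on daylight time, UTC−09:00.
10:30 Ulor + 9h = 19:30 UTC.
At the standard offset (UTC+04:00), 19:30 UTC + 4h = 23:30 Yalide Canton standard time.
The standard-time date in Yalide Canton, March 26, 2032, falls between 7 March and 24 October, so daylight saving is in effect and Yalide Canton is at UTC+05:00.
19:30 UTC + 5h = 00:30 Yalide Canton (rolling into the next day, 27 March 2032).

00:30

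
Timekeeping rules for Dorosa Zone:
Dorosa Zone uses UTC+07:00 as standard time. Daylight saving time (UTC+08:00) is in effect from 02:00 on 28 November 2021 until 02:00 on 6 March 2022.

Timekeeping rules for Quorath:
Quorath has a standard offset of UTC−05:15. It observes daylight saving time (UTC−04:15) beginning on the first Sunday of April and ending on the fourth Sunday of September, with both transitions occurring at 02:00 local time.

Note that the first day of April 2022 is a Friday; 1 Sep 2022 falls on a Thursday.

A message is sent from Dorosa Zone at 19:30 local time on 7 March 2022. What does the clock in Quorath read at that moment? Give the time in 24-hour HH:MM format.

07:15

7 March 2022 does not fall between 28 November 2021 and 6 March 2022, so daylight saving is not in effect and Dorosa Zone is at UTC+07:00.
19:30 Dorosa Zone − 7h = 12:30 UTC.
1 April 2022 is a Friday, so the first Sunday is April 3.
1 September 2022 is a Thursday, so the first Sunday is September 4 and the fourth is September 25.
At the standard offset (UTC−05:15), 12:30 UTC − 5h15m = 07:15 Quorath standard time.
The standard-time date in Quorath, 7 March 2022, is outside the daylight-saving period (3 April – 25 September), so Quorath is on standard time, UTC−05:15.
12:30 UTC − 5h15m = 07:15 Quorath.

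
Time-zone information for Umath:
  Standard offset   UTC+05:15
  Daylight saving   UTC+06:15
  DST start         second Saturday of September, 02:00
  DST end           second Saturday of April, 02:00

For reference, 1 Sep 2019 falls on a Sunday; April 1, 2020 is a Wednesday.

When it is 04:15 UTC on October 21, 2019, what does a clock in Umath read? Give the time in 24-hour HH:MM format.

10:30

1 September 2019 is a Sunday, so the first Saturday is September 7 and the second is September 14.
1 April 2020 is a Wednesday, so the first Saturday is April 4 and the second is April 11.
At the standard offset (UTC+05:15), 04:15 UTC + 5h15m = 09:30 Umath standard time.
The standard-time date in Umath, October 21, 2019, lies within the daylight-saving period (14 September 2019 – 11 April 2020), so Umath is on daylight time, UTC+06:15.
04:15 UTC + 6h15m = 10:30 local.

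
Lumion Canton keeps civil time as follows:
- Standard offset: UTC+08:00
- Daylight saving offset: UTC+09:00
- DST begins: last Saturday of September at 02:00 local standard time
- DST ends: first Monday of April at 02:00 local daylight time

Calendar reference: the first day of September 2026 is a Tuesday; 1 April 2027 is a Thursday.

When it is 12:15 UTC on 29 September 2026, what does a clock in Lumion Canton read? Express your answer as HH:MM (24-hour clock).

1 September 2026 is a Tuesday, so Saturdays fall on 5, 12, 19, 26; the last is September 26.
1 April 2027 is a Thursday, so the first Monday is April 5.
At the standard offset (UTC+08:00), 12:15 UTC + 8h = 20:15 Lumion Canton standard time.
Daylight saving runs 26 September 2026 – 5 April 2027; the standard-time date in Lumion Canton, 29 September 2026, is inside that window, so Lumion Canton is at UTC+09:00.
12:15 UTC + 9h = 21:15 local.

21:15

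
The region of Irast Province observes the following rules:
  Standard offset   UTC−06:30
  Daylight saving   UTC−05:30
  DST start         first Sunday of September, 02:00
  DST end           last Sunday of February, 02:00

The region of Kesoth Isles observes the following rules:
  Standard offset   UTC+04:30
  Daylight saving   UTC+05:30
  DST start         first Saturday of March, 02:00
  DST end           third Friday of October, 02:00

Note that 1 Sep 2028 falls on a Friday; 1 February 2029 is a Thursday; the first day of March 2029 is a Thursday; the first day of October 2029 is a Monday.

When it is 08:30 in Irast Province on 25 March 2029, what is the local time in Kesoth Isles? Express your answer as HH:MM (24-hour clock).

1 September 2028 is a Friday, so the first Sunday is September 3.
1 February 2029 is a Thursday, so Sundays fall on 4, 11, 18, 25; the last is February 25.
25 March 2029 is outside the daylight-saving period (3 September 2028 – 25 February 2029), so Irast Province is on standard time, UTC−06:30.
08:30 Irast Province + 6h30m = 15:00 UTC.
1 March 2029 is a Thursday, so the first Saturday is March 3.
1 October 2029 is a Monday, so the first Friday is October 5 and the third is October 19.
At the standard offset (UTC+04:30), 15:00 UTC + 4h30m = 19:30 Kesoth Isles standard time.
Daylight saving runs 3 March – 19 October; the standard-time date in Kesoth Isles, 25 March 2029, is inside that window, so Kesoth Isles is at UTC+05:30.
15:00 UTC + 5h30m = 20:30 Kesoth Isles.

20:30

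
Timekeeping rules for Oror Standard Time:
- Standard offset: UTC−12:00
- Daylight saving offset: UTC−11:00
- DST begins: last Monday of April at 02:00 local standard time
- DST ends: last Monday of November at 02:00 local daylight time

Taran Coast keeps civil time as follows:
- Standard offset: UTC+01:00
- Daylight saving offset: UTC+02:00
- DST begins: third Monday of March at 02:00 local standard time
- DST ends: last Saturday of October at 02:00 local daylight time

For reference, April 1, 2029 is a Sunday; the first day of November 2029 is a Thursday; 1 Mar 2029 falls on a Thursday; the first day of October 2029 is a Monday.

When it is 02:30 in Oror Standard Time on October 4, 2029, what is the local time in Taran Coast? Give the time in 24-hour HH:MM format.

1 April 2029 is a Sunday, so Mondays fall on 2, 9, 16, 23, 30; the last is April 30.
1 November 2029 is a Thursday, so Mondays fall on 5, 12, 19, 26; the last is November 26.
October 4, 2029 lies within the daylight-saving period (30 April – 26 November), so Oror Standard Time is on daylight time, UTC−11:00.
02:30 Oror Standard Time + 11h = 13:30 UTC.
1 March 2029 is a Thursday, so the first Monday is March 5 and the third is March 19.
1 October 2029 is a Monday, so Saturdays fall on 6, 13, 20, 27; the last is October 27.
At the standard offset (UTC+01:00), 13:30 UTC + 1h = 14:30 Taran Coast standard time.
Daylight saving runs 19 March – 27 October; the standard-time date in Taran Coast, October 4, 2029, is inside that window, so Taran Coast is at UTC+02:00.
13:30 UTC + 2h = 15:30 Taran Coast.

15:30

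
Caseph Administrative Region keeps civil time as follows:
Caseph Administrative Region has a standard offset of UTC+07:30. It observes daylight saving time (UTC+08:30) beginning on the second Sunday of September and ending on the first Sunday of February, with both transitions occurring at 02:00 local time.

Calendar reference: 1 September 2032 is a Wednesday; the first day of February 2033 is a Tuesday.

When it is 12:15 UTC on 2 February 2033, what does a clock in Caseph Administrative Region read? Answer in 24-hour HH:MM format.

20:45

1 September 2032 is a Wednesday, so the first Sunday is September 5 and the second is September 12.
1 February 2033 is a Tuesday, so the first Sunday is February 6.
At the standard offset (UTC+07:30), 12:15 UTC + 7h30m = 19:45 Caseph Administrative Region standard time.
The standard-time date in Caseph Administrative Region, 2 February 2033, falls between 12 September 2032 and 6 February 2033, so daylight saving is in effect and Caseph Administrative Region is at UTC+08:30.
12:15 UTC + 8h30m = 20:45 local.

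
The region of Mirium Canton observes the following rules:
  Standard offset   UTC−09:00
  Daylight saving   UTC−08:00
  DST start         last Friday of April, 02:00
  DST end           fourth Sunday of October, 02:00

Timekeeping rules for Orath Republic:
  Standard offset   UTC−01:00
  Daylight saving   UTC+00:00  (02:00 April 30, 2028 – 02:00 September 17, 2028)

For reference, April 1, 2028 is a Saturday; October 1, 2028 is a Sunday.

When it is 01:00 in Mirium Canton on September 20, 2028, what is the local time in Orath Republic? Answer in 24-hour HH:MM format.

1 April 2028 is a Saturday, so Fridays fall on 7, 14, 21, 28; the last is April 28.
1 October 2028 is a Sunday, so the first Sunday is October 1 and the fourth is October 22.
September 20, 2028 falls between 28 April and 22 October, so daylight saving is in effect and Mirium Canton is at UTC−08:00.
01:00 Mirium Canton + 8h = 09:00 UTC.
At the standard offset (UTC−01:00), 09:00 UTC − 1h = 08:00 Orath Republic standard time.
The standard-time date in Orath Republic, September 20, 2028, does not fall between 30 April and 17 September, so daylight saving is not in effect and Orath Republic is at UTC−01:00.
09:00 UTC − 1h = 08:00 Orath Republic.

08:00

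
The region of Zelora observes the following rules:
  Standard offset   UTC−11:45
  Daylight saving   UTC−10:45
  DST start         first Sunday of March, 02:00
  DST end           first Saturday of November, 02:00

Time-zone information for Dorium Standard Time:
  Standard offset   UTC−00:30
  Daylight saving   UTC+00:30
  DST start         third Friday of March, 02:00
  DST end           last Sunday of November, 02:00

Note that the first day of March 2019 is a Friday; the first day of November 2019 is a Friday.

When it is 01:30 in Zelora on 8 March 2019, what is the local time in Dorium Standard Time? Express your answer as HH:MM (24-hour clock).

11:45

1 March 2019 is a Friday, so the first Sunday is March 3.
1 November 2019 is a Friday, so the first Saturday is November 2.
8 March 2019 falls between 3 March and 2 November, so daylight saving is in effect and Zelora is at UTC−10:45.
01:30 Zelora + 10h45m = 12:15 UTC.
1 March 2019 is a Friday, so the first Friday is March 1 and the third is March 15.
1 November 2019 is a Friday, so Sundays fall on 3, 10, 17, 24; the last is November 24.
At the standard offset (UTC−00:30), 12:15 UTC − 0h30m = 11:45 Dorium Standard Time standard time.
The standard-time date in Dorium Standard Time, 8 March 2019, does not fall between 15 March and 24 November, so daylight saving is not in effect and Dorium Standard Time is at UTC−00:30.
12:15 UTC − 0h30m = 11:45 Dorium Standard Time.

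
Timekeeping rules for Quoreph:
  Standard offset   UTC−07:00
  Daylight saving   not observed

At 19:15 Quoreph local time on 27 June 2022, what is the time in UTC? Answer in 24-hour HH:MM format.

Quoreph stays on UTC−07:00 all year.
19:15 local + 7h = 02:15 UTC (rolling into the next day, 28 June 2022).

02:15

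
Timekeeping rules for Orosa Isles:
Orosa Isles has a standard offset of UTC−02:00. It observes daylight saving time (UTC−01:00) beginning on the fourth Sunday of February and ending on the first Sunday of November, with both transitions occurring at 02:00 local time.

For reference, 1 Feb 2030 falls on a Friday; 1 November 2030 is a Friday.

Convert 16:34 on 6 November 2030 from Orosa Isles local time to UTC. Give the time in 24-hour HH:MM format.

18:34

1 February 2030 is a Friday, so the first Sunday is February 3 and the fourth is February 24.
1 November 2030 is a Friday, so the first Sunday is November 3.
6 November 2030 does not fall between 24 February and 3 November, so daylight saving is not in effect and Orosa Isles is at UTC−02:00.
16:34 local + 2h = 18:34 UTC.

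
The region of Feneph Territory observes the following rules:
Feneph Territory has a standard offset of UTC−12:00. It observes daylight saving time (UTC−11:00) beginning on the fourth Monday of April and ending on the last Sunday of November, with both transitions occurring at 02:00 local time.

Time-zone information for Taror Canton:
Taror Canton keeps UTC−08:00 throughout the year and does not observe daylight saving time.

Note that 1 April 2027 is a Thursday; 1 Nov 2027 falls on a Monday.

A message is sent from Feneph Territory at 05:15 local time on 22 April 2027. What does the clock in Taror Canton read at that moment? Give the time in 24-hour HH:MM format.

1 April 2027 is a Thursday, so the first Monday is April 5 and the fourth is April 26.
1 November 2027 is a Monday, so Sundays fall on 7, 14, 21, 28; the last is November 28.
22 April 2027 does not fall between 26 April and 28 November, so daylight saving is not in effect and Feneph Territory is at UTC−12:00.
05:15 Feneph Territory + 12h = 17:15 UTC.
Taror Canton stays on UTC−08:00 all year.
17:15 UTC − 8h = 09:15 Taror Canton.

09:15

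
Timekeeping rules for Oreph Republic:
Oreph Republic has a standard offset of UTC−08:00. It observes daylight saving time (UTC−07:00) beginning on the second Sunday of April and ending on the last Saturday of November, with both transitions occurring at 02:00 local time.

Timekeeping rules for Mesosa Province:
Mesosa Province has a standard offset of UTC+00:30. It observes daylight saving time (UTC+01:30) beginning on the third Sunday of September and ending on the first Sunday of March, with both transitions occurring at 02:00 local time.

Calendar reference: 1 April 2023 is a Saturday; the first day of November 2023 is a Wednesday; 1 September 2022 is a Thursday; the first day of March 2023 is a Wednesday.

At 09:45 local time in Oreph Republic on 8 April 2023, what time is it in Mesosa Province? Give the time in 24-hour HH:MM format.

1 April 2023 is a Saturday, so the first Sunday is April 2 and the second is April 9.
1 November 2023 is a Wednesday, so Saturdays fall on 4, 11, 18, 25; the last is November 25.
8 April 2023 is outside the daylight-saving period (9 April – 25 November), so Oreph Republic is on standard time, UTC−08:00.
09:45 Oreph Republic + 8h = 17:45 UTC.
1 September 2022 is a Thursday, so the first Sunday is September 4 and the third is September 18.
1 March 2023 is a Wednesday, so the first Sunday is March 5.
At the standard offset (UTC+00:30), 17:45 UTC + 0h30m = 18:15 Mesosa Province standard time.
The standard-time date in Mesosa Province, 8 April 2023, does not fall between 18 September 2022 and 5 March 2023, so daylight saving is not in effect and Mesosa Province is at UTC+00:30.
17:45 UTC + 0h30m = 18:15 Mesosa Province.

18:15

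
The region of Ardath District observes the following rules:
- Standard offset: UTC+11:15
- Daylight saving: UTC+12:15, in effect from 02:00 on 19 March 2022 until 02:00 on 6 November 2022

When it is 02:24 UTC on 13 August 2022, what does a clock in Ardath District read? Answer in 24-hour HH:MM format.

At the standard offset (UTC+11:15), 02:24 UTC + 11h15m = 13:39 Ardath District standard time.
Daylight saving runs 19 March – 6 November; the standard-time date in Ardath District, 13 August 2022, is inside that window, so Ardath District is at UTC+12:15.
02:24 UTC + 12h15m = 14:39 local.

14:39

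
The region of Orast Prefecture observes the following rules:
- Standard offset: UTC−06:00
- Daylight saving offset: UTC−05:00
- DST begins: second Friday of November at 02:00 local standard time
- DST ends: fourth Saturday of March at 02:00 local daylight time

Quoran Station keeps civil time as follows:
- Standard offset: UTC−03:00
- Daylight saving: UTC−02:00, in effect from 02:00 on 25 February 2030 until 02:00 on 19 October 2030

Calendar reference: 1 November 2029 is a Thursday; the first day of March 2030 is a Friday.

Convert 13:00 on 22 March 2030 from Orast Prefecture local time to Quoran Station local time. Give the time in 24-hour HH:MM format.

1 November 2029 is a Thursday, so the first Friday is November 2 and the second is November 9.
1 March 2030 is a Friday, so the first Saturday is March 2 and the fourth is March 23.
22 March 2030 lies within the daylight-saving period (9 November 2029 – 23 March 2030), so Orast Prefecture is on daylight time, UTC−05:00.
13:00 Orast Prefecture + 5h = 18:00 UTC.
At the standard offset (UTC−03:00), 18:00 UTC − 3h = 15:00 Quoran Station standard time.
Daylight saving runs 25 February – 19 October; the standard-time date in Quoran Station, 22 March 2030, is inside that window, so Quoran Station is at UTC−02:00.
18:00 UTC − 2h = 16:00 Quoran Station.

16:00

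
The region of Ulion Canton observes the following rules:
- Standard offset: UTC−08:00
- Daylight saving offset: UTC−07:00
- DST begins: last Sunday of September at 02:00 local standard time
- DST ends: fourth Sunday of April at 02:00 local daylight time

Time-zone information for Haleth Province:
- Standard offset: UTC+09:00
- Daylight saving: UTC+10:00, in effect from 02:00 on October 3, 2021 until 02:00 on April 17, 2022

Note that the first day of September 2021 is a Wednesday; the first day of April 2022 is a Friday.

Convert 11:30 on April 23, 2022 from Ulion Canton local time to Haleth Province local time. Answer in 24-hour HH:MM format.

03:30

1 September 2021 is a Wednesday, so Sundays fall on 5, 12, 19, 26; the last is September 26.
1 April 2022 is a Friday, so the first Sunday is April 3 and the fourth is April 24.
Daylight saving runs 26 September 2021 – 24 April 2022; April 23, 2022 is inside that window, so Ulion Canton is at UTC−07:00.
11:30 Ulion Canton + 7h = 18:30 UTC.
At the standard offset (UTC+09:00), 18:30 UTC + 9h = 03:30 Haleth Province standard time (rolling into the next day, 24 April 2022).
Daylight saving runs 3 October 2021 – 17 April 2022; the standard-time date in Haleth Province, April 24, 2022, is outside that window, so Haleth Province is on standard time at UTC+09:00.
18:30 UTC + 9h = 03:30 Haleth Province (rolling into the next day, 24 April 2022).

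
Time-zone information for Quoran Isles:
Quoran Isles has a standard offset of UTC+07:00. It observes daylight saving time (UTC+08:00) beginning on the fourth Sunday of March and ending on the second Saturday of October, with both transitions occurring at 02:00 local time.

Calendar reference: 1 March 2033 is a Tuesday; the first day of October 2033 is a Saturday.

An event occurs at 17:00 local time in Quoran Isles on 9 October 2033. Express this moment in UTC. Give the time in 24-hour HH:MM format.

10:00

1 March 2033 is a Tuesday, so the first Sunday is March 6 and the fourth is March 27.
1 October 2033 is a Saturday, so the first Saturday is October 1 and the second is October 8.
9 October 2033 is outside the daylight-saving period (27 March – 8 October), so Quoran Isles is on standard time, UTC+07:00.
17:00 local − 7h = 10:00 UTC.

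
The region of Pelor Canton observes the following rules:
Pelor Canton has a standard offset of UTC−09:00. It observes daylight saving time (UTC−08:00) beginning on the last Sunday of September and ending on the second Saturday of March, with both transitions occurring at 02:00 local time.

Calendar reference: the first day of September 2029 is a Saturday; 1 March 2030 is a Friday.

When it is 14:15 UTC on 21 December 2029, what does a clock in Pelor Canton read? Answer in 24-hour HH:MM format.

06:15

1 September 2029 is a Saturday, so Sundays fall on 2, 9, 16, 23, 30; the last is September 30.
1 March 2030 is a Friday, so the first Saturday is March 2 and the second is March 9.
At the standard offset (UTC−09:00), 14:15 UTC − 9h = 05:15 Pelor Canton standard time.
Daylight saving runs 30 September 2029 – 9 March 2030; the standard-time date in Pelor Canton, 21 December 2029, is inside that window, so Pelor Canton is at UTC−08:00.
14:15 UTC − 8h = 06:15 local.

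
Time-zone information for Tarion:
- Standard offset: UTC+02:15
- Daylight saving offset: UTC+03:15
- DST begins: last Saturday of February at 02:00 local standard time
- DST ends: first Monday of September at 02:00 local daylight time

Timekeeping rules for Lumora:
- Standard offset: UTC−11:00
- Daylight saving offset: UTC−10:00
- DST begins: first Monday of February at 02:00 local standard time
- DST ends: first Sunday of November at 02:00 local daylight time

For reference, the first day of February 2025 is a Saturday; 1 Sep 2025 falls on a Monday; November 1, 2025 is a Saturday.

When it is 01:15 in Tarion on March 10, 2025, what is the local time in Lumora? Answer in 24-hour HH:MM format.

1 February 2025 is a Saturday, so Saturdays fall on 1, 8, 15, 22; the last is February 22.
1 September 2025 is a Monday, so the first Monday is September 1.
Daylight saving runs 22 February – 1 September; March 10, 2025 is inside that window, so Tarion is at UTC+03:15.
01:15 Tarion − 3h15m = 22:00 UTC (rolling into the previous day, 9 March 2025).
1 February 2025 is a Saturday, so the first Monday is February 3.
1 November 2025 is a Saturday, so the first Sunday is November 2.
At the standard offset (UTC−11:00), 22:00 UTC − 11h = 11:00 Lumora standard time.
Daylight saving runs 3 February – 2 November; the standard-time date in Lumora, March 9, 2025, is inside that window, so Lumora is at UTC−10:00.
22:00 UTC − 10h = 12:00 Lumora.

12:00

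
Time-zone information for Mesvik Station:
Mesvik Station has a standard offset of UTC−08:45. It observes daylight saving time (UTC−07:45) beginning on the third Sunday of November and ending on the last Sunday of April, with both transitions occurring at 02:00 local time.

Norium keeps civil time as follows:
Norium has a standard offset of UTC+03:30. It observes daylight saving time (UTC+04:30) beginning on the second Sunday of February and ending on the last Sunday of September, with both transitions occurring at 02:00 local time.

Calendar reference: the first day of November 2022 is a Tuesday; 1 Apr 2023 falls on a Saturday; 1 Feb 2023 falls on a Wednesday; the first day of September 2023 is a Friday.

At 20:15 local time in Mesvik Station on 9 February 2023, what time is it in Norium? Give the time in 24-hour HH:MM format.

1 November 2022 is a Tuesday, so the first Sunday is November 6 and the third is November 20.
1 April 2023 is a Saturday, so Sundays fall on 2, 9, 16, 23, 30; the last is April 30.
Daylight saving runs 20 November 2022 – 30 April 2023; 9 February 2023 is inside that window, so Mesvik Station is at UTC−07:45.
20:15 Mesvik Station + 7h45m = 04:00 UTC (rolling into the next day, 10 February 2023).
1 February 2023 is a Wednesday, so the first Sunday is February 5 and the second is February 12.
1 September 2023 is a Friday, so Sundays fall on 3, 10, 17, 24; the last is September 24.
At the standard offset (UTC+03:30), 04:00 UTC + 3h30m = 07:30 Norium standard time.
The standard-time date in Norium, 10 February 2023, is outside the daylight-saving period (12 February – 24 September), so Norium is on standard time, UTC+03:30.
04:00 UTC + 3h30m = 07:30 Norium.

07:30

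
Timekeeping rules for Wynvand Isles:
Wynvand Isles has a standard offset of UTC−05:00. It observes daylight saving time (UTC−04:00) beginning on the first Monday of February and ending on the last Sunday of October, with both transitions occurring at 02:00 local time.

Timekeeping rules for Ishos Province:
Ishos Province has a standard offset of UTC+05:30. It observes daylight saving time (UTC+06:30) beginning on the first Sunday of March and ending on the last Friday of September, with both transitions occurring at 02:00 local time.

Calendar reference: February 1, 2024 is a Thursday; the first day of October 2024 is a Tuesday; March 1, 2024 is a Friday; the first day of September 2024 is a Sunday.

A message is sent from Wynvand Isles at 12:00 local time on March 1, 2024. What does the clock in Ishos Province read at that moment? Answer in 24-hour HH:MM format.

21:30

1 February 2024 is a Thursday, so the first Monday is February 5.
1 October 2024 is a Tuesday, so Sundays fall on 6, 13, 20, 27; the last is October 27.
March 1, 2024 lies within the daylight-saving period (5 February – 27 October), so Wynvand Isles is on daylight time, UTC−04:00.
12:00 Wynvand Isles + 4h = 16:00 UTC.
1 March 2024 is a Friday, so the first Sunday is March 3.
1 September 2024 is a Sunday, so Fridays fall on 6, 13, 20, 27; the last is September 27.
At the standard offset (UTC+05:30), 16:00 UTC + 5h30m = 21:30 Ishos Province standard time.
The standard-time date in Ishos Province, March 1, 2024, does not fall between 3 March and 27 September, so daylight saving is not in effect and Ishos Province is at UTC+05:30.
16:00 UTC + 5h30m = 21:30 Ishos Province.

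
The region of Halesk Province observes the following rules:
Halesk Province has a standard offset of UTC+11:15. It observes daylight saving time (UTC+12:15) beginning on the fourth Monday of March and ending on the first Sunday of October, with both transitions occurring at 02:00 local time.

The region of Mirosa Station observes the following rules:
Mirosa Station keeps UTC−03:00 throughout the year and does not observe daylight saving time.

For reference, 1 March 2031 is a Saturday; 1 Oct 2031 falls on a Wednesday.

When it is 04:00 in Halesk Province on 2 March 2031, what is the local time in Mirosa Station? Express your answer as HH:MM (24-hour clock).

1 March 2031 is a Saturday, so the first Monday is March 3 and the fourth is March 24.
1 October 2031 is a Wednesday, so the first Sunday is October 5.
2 March 2031 does not fall between 24 March and 5 October, so daylight saving is not in effect and Halesk Province is at UTC+11:15.
04:00 Halesk Province − 11h15m = 16:45 UTC (rolling into the previous day, 1 March 2031).
Mirosa Station stays on UTC−03:00 all year.
16:45 UTC − 3h = 13:45 Mirosa Station.

13:45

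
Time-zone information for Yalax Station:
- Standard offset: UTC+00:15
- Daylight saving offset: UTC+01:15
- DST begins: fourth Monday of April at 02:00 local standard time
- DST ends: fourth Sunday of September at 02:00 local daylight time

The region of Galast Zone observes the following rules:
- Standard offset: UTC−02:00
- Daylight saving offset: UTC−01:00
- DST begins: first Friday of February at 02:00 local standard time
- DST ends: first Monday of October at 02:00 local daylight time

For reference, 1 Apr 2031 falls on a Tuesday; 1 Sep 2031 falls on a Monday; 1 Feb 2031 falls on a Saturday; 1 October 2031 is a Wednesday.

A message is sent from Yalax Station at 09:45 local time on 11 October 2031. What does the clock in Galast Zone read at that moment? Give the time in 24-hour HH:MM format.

07:30

1 April 2031 is a Tuesday, so the first Monday is April 7 and the fourth is April 28.
1 September 2031 is a Monday, so the first Sunday is September 7 and the fourth is September 28.
Daylight saving runs 28 April – 28 September; 11 October 2031 is outside that window, so Yalax Station is on standard time at UTC+00:15.
09:45 Yalax Station − 0h15m = 09:30 UTC.
1 February 2031 is a Saturday, so the first Friday is February 7.
1 October 2031 is a Wednesday, so the first Monday is October 6.
At the standard offset (UTC−02:00), 09:30 UTC − 2h = 07:30 Galast Zone standard time.
The standard-time date in Galast Zone, 11 October 2031, does not fall between 7 February and 6 October, so daylight saving is not in effect and Galast Zone is at UTC−02:00.
09:30 UTC − 2h = 07:30 Galast Zone.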